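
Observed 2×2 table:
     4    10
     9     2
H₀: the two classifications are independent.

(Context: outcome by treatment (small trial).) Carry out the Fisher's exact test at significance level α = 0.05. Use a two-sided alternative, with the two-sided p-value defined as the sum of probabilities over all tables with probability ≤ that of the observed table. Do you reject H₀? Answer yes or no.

reject H₀: yes

Margins: r₁=14, r₂=11, c₁=13, c₂=12, n=25
p_obs = C(14,4)·C(11,9)/C(25,13); sum pmf over tables with pmf ≤ p_obs
p-value (two-sided) = 0.01542
At α=0.05: p < α → reject H₀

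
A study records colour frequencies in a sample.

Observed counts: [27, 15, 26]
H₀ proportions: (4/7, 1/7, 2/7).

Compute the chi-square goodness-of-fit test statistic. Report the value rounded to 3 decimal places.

test statistic = 8.717

n = 68; E_i = n·p_i = [38.86, 9.71, 19.43]
χ² = (27−38.86)²/38.86 + (15−9.71)²/9.71 + (26−19.43)²/19.43 = 8.7169
df = 2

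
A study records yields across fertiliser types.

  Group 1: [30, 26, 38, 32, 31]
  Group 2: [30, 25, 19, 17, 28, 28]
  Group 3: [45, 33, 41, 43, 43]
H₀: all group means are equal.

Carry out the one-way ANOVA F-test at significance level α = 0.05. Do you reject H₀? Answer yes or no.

Group means [31.40, 24.50, 41.00], grand mean 31.812
SSB = Σnᵢ(x̄ᵢ−x̄)² = 743.737; SSW = ΣΣ(x−x̄ᵢ)² = 304.700
MSB = 743.737/2 = 371.8687; MSW = 304.700/13 = 23.4385
F = MSB/MSW = 15.8657
df = (2, 13)
p-value (upper-tail) = 0.00032
At α=0.05: p < α → reject H₀

reject H₀: yes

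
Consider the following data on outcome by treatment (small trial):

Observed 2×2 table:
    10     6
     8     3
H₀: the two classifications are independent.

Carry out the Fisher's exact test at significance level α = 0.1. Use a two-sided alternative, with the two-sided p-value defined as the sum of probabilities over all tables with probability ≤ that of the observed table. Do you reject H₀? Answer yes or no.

reject H₀: no

Margins: r₁=16, r₂=11, c₁=18, c₂=9, n=27
p_obs = C(16,10)·C(11,8)/C(27,18); sum pmf over tables with pmf ≤ p_obs
p-value (two-sided) = 0.69245
At α=0.1: p ≥ α → fail to reject H₀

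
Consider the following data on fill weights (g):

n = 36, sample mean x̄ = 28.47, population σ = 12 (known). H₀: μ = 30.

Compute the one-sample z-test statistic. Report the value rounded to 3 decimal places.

SE = σ/√n = 12/√36 = 2.0000
z = (x̄−μ₀)/SE = (28.47−30)/2.0000 = -0.7650

test statistic = -0.765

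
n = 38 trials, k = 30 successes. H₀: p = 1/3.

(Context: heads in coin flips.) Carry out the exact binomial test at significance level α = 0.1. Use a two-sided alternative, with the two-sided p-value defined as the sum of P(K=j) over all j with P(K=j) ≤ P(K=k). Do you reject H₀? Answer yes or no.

reject H₀: yes

Exact binomial: n=38, k=30, p₀=1/3=0.3333
P(X=j) = C(n,j)·p₀^j·(1−p₀)^(n−j); p = Σ P(X=j) over j with P(X=j) ≤ P(X=30)
p-value (two-sided) = 0.00000
At α=0.1: p < α → reject H₀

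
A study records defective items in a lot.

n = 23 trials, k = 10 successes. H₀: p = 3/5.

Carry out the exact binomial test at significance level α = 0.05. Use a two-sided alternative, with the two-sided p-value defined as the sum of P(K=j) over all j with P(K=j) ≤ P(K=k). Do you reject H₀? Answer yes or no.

Exact binomial: n=23, k=10, p₀=3/5=0.6000
P(X=j) = C(n,j)·p₀^j·(1−p₀)^(n−j); p = Σ P(X=j) over j with P(X=j) ≤ P(X=10)
p-value (two-sided) = 0.13531
At α=0.05: p ≥ α → fail to reject H₀

reject H₀: no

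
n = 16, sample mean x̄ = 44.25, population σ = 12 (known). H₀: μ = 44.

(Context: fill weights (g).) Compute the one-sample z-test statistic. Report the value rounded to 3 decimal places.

test statistic = 0.083

SE = σ/√n = 12/√16 = 3.0000
z = (x̄−μ₀)/SE = (44.25−44)/3.0000 = 0.0833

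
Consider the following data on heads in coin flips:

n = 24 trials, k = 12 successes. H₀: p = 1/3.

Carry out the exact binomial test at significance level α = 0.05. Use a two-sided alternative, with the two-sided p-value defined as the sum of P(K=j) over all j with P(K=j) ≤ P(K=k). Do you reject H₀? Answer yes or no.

reject H₀: no

Exact binomial: n=24, k=12, p₀=1/3=0.3333
P(X=j) = C(n,j)·p₀^j·(1−p₀)^(n−j); p = Σ P(X=j) over j with P(X=j) ≤ P(X=12)
p-value (two-sided) = 0.08756
At α=0.05: p ≥ α → fail to reject H₀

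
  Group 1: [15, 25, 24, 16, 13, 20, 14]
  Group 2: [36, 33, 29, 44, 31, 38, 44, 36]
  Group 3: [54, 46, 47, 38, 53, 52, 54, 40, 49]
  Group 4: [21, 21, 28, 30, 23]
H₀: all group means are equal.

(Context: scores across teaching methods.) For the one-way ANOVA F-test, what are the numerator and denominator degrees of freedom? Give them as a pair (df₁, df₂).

degrees of freedom = [3, 25]

k = 4 groups, N = 29 total
df = (k−1, N−k) = (4−1, 29−4) = (3, 25)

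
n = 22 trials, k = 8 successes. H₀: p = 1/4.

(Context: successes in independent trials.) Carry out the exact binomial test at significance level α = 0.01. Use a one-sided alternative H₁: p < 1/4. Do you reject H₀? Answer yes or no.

reject H₀: no

Exact binomial: n=22, k=8, p₀=1/4=0.2500
P(X≤8) from Σ C(n,i)·p₀^i·(1−p₀)^(n−i)
p-value (one-sided, H₁ less) = 0.92541
At α=0.01: p ≥ α → fail to reject H₀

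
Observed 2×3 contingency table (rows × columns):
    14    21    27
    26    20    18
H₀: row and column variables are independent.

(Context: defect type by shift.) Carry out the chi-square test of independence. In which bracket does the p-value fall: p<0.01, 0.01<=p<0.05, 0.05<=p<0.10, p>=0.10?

p-value bracket: 0.05<=p<0.10

Row totals [62, 64], col totals [40, 41, 45], n=126
χ² = (14−19.68)²/19.68 + (21−20.17)²/20.17 + (27−22.14)²/22.14 + (26−20.32)²/20.32 + (20−20.83)²/20.83 + (18−22.86)²/22.86 = 5.3940
df = 2
p-value (upper-tail) = 0.06741
→ bracket: 0.05<=p<0.10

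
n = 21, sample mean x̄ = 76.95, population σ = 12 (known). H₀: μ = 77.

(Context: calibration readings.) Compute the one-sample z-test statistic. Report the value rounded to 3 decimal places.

test statistic = -0.019

SE = σ/√n = 12/√21 = 2.6186
z = (x̄−μ₀)/SE = (76.95−77)/2.6186 = -0.0191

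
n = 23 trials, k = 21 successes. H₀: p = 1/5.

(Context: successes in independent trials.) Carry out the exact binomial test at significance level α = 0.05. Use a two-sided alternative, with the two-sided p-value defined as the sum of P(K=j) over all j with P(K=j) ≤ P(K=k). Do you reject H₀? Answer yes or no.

reject H₀: yes

Exact binomial: n=23, k=21, p₀=1/5=0.2000
P(X=j) = C(n,j)·p₀^j·(1−p₀)^(n−j); p = Σ P(X=j) over j with P(X=j) ≤ P(X=21)
p-value (two-sided) = 0.00000
At α=0.05: p < α → reject H₀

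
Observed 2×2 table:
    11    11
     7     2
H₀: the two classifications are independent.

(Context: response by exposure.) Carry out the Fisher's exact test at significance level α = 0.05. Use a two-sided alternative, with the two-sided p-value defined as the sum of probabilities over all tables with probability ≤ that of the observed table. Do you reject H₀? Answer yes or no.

Margins: r₁=22, r₂=9, c₁=18, c₂=13, n=31
p_obs = C(22,11)·C(9,7)/C(31,18); sum pmf over tables with pmf ≤ p_obs
p-value (two-sided) = 0.23742
At α=0.05: p ≥ α → fail to reject H₀

reject H₀: no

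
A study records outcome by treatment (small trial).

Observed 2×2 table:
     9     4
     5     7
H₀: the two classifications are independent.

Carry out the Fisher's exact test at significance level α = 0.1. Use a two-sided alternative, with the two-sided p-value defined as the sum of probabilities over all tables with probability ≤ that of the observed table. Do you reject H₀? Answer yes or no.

Margins: r₁=13, r₂=12, c₁=14, c₂=11, n=25
p_obs = C(13,9)·C(12,5)/C(25,14); sum pmf over tables with pmf ≤ p_obs
p-value (two-sided) = 0.23774
At α=0.1: p ≥ α → fail to reject H₀

reject H₀: no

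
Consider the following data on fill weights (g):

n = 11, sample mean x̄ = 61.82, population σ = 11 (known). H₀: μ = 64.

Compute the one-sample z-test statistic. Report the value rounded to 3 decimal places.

test statistic = -0.657

SE = σ/√n = 11/√11 = 3.3166
z = (x̄−μ₀)/SE = (61.82−64)/3.3166 = -0.6573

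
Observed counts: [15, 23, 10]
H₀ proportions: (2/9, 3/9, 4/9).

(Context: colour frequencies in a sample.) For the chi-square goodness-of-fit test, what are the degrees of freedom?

degrees of freedom = 2

df = k − 1 = 3 − 1 = 2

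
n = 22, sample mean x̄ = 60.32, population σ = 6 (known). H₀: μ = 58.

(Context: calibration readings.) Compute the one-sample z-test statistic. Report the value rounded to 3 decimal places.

SE = σ/√n = 6/√22 = 1.2792
z = (x̄−μ₀)/SE = (60.32−58)/1.2792 = 1.8136

test statistic = 1.814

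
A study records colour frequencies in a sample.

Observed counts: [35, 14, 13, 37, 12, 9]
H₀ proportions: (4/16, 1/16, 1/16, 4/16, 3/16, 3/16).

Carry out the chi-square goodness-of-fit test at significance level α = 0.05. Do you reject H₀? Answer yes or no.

reject H₀: yes

n = 120; E_i = n·p_i = [30.00, 7.50, 7.50, 30.00, 22.50, 22.50]
χ² = (35−30.00)²/30.00 + (14−7.50)²/7.50 + (13−7.50)²/7.50 + (37−30.00)²/30.00 + (12−22.50)²/22.50 + (9−22.50)²/22.50 = 25.1333
df = 5
p-value (upper-tail) = 0.00013
At α=0.05: p < α → reject H₀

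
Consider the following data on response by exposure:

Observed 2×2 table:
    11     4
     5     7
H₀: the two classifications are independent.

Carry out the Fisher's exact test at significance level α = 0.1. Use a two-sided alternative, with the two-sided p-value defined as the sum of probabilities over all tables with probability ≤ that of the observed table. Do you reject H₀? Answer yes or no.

Margins: r₁=15, r₂=12, c₁=16, c₂=11, n=27
p_obs = C(15,11)·C(12,5)/C(27,16); sum pmf over tables with pmf ≤ p_obs
p-value (two-sided) = 0.13025
At α=0.1: p ≥ α → fail to reject H₀

reject H₀: no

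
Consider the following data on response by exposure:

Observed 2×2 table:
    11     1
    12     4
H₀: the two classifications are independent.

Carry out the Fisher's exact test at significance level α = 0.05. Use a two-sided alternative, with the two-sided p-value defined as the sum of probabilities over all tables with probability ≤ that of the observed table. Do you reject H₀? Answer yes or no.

Margins: r₁=12, r₂=16, c₁=23, c₂=5, n=28
p_obs = C(12,11)·C(16,12)/C(28,23); sum pmf over tables with pmf ≤ p_obs
p-value (two-sided) = 0.35531
At α=0.05: p ≥ α → fail to reject H₀

reject H₀: no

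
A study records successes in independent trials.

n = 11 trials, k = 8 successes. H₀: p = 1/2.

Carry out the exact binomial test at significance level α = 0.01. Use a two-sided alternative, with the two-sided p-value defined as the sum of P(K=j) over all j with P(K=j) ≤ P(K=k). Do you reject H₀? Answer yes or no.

Exact binomial: n=11, k=8, p₀=1/2=0.5000
P(X=j) = C(n,j)·p₀^j·(1−p₀)^(n−j); p = Σ P(X=j) over j with P(X=j) ≤ P(X=8)
p-value (two-sided) = 0.22656
At α=0.01: p ≥ α → fail to reject H₀

reject H₀: no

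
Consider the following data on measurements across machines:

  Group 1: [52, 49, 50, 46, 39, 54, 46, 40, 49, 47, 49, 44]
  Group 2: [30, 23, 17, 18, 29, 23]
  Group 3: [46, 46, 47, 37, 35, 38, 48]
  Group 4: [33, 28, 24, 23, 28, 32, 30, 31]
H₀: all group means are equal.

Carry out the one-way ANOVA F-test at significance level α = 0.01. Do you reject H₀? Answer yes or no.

reject H₀: yes

Group means [47.08, 23.33, 42.43, 28.62], grand mean 37.303
SSB = Σnᵢ(x̄ᵢ−x̄)² = 3105.130; SSW = ΣΣ(x−x̄ᵢ)² = 637.839
MSB = 3105.130/3 = 1035.0435; MSW = 637.839/29 = 21.9945
F = MSB/MSW = 47.0593
df = (3, 29)
p-value (upper-tail) = 0.00000
At α=0.01: p < α → reject H₀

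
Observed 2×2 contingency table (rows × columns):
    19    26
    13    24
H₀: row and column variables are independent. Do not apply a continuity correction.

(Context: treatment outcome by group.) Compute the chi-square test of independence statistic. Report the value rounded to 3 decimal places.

test statistic = 0.429

Row totals [45, 37], col totals [32, 50], n=82
χ² = (19−17.56)²/17.56 + (26−27.44)²/27.44 + (13−14.44)²/14.44 + (24−22.56)²/22.56 = 0.4286
df = 1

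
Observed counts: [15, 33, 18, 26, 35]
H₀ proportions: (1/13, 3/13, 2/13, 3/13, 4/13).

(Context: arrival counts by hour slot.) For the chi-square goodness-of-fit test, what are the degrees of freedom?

degrees of freedom = 4

df = k − 1 = 5 − 1 = 4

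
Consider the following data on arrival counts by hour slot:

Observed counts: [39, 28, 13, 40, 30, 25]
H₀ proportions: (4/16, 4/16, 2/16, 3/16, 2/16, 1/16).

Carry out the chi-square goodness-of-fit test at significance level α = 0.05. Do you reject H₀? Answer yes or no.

n = 175; E_i = n·p_i = [43.75, 43.75, 21.88, 32.81, 21.88, 10.94]
χ² = (39−43.75)²/43.75 + (28−43.75)²/43.75 + (13−21.88)²/21.88 + (40−32.81)²/32.81 + (30−21.88)²/21.88 + (25−10.94)²/10.94 = 32.4590
df = 5
p-value (upper-tail) = 0.00000
At α=0.05: p < α → reject H₀

reject H₀: yes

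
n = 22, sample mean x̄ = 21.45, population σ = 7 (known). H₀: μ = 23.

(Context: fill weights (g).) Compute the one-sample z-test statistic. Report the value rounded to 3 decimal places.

test statistic = -1.039

SE = σ/√n = 7/√22 = 1.4924
z = (x̄−μ₀)/SE = (21.45−23)/1.4924 = -1.0386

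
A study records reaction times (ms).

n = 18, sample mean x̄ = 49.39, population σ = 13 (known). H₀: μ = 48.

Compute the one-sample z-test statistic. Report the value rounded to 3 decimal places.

test statistic = 0.454

SE = σ/√n = 13/√18 = 3.0641
z = (x̄−μ₀)/SE = (49.39−48)/3.0641 = 0.4536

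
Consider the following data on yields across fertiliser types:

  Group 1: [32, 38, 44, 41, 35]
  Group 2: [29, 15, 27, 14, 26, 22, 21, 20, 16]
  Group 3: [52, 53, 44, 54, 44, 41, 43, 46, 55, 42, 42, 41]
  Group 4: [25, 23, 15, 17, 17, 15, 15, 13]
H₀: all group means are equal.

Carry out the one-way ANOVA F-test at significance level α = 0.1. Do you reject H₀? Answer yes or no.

reject H₀: yes

Group means [38.00, 21.11, 46.42, 17.50], grand mean 31.676
SSB = Σnᵢ(x̄ᵢ−x̄)² = 5419.636; SSW = ΣΣ(x−x̄ᵢ)² = 779.806
MSB = 5419.636/3 = 1806.5452; MSW = 779.806/30 = 25.9935
F = MSB/MSW = 69.4998
df = (3, 30)
p-value (upper-tail) = 0.00000
At α=0.1: p < α → reject H₀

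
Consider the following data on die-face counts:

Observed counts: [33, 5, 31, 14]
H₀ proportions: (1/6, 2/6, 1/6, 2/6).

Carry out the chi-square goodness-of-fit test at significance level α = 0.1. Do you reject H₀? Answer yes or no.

n = 83; E_i = n·p_i = [13.83, 27.67, 13.83, 27.67]
χ² = (33−13.83)²/13.83 + (5−27.67)²/27.67 + (31−13.83)²/13.83 + (14−27.67)²/27.67 = 73.1807
df = 3
p-value (upper-tail) = 0.00000
At α=0.1: p < α → reject H₀

reject H₀: yes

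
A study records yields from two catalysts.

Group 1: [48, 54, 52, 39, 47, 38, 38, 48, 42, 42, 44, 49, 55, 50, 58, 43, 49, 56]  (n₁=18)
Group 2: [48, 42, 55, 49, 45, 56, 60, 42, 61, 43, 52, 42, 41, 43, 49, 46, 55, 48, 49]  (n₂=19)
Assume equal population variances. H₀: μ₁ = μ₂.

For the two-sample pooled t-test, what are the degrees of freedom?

degrees of freedom = 35

df = n₁ + n₂ − 2 = 18 + 19 − 2 = 35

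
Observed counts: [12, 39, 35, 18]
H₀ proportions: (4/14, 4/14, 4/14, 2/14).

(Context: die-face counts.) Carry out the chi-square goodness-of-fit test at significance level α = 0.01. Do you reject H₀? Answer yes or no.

n = 104; E_i = n·p_i = [29.71, 29.71, 29.71, 14.86]
χ² = (12−29.71)²/29.71 + (39−29.71)²/29.71 + (35−29.71)²/29.71 + (18−14.86)²/14.86 = 15.0673
df = 3
p-value (upper-tail) = 0.00176
At α=0.01: p < α → reject H₀

reject H₀: yes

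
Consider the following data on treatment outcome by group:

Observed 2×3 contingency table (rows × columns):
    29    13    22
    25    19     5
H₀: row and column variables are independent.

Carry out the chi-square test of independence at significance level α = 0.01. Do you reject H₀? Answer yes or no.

reject H₀: yes

Row totals [64, 49], col totals [54, 32, 27], n=113
χ² = (29−30.58)²/30.58 + (13−18.12)²/18.12 + (22−15.29)²/15.29 + (25−23.42)²/23.42 + (19−13.88)²/13.88 + (5−11.71)²/11.71 = 10.3156
df = 2
p-value (upper-tail) = 0.00575
At α=0.01: p < α → reject H₀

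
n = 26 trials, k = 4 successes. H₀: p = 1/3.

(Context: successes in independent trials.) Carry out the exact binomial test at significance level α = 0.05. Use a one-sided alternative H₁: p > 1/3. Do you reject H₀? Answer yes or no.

reject H₀: no

Exact binomial: n=26, k=4, p₀=1/3=0.3333
P(X≥4) from Σ C(n,i)·p₀^i·(1−p₀)^(n−i)
p-value (one-sided, H₁ greater) = 0.98890
At α=0.05: p ≥ α → fail to reject H₀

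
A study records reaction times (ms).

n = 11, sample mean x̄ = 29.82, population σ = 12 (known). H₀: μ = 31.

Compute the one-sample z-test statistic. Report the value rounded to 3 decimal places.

test statistic = -0.326

SE = σ/√n = 12/√11 = 3.6181
z = (x̄−μ₀)/SE = (29.82−31)/3.6181 = -0.3261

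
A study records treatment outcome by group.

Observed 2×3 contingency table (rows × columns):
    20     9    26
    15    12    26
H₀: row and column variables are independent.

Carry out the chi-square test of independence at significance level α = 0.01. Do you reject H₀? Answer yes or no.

reject H₀: no

Row totals [55, 53], col totals [35, 21, 52], n=108
χ² = (20−17.82)²/17.82 + (9−10.69)²/10.69 + (26−26.48)²/26.48 + (15−17.18)²/17.18 + (12−10.31)²/10.31 + (26−25.52)²/25.52 = 1.1062
df = 2
p-value (upper-tail) = 0.57516
At α=0.01: p ≥ α → fail to reject H₀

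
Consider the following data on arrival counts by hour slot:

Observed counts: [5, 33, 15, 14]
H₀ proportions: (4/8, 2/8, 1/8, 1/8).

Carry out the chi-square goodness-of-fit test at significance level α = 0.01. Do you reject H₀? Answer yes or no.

n = 67; E_i = n·p_i = [33.50, 16.75, 8.38, 8.38]
χ² = (5−33.50)²/33.50 + (33−16.75)²/16.75 + (15−8.38)²/8.38 + (14−8.38)²/8.38 = 49.0299
df = 3
p-value (upper-tail) = 0.00000
At α=0.01: p < α → reject H₀

reject H₀: yes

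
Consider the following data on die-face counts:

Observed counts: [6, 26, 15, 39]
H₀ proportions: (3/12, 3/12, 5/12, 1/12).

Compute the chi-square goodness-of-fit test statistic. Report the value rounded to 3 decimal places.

test statistic = 165.628

n = 86; E_i = n·p_i = [21.50, 21.50, 35.83, 7.17]
χ² = (6−21.50)²/21.50 + (26−21.50)²/21.50 + (15−35.83)²/35.83 + (39−7.17)²/7.17 = 165.6279
df = 3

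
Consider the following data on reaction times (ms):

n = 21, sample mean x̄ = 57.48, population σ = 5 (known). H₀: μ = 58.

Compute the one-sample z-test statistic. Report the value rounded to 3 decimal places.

SE = σ/√n = 5/√21 = 1.0911
z = (x̄−μ₀)/SE = (57.48−58)/1.0911 = -0.4766

test statistic = -0.477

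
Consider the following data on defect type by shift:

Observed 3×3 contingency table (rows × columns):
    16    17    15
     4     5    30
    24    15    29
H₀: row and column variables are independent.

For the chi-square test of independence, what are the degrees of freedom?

df = (r−1)(c−1) = (3−1)·(3−1) = 4

degrees of freedom = 4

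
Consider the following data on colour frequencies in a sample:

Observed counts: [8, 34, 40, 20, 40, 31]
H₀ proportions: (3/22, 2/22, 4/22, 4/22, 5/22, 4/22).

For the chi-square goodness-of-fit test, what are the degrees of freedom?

degrees of freedom = 5

df = k − 1 = 6 − 1 = 5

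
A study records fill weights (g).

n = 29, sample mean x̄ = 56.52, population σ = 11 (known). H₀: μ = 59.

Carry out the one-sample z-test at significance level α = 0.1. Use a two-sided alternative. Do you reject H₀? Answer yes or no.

SE = σ/√n = 11/√29 = 2.0426
z = (x̄−μ₀)/SE = (56.52−59)/2.0426 = -1.2141
p-value (two-sided) = 0.22471
At α=0.1: p ≥ α → fail to reject H₀

reject H₀: no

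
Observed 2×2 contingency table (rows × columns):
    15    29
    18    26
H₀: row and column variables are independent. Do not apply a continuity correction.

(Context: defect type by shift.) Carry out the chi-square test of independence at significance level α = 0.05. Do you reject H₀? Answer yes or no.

Row totals [44, 44], col totals [33, 55], n=88
χ² = (15−16.50)²/16.50 + (29−27.50)²/27.50 + (18−16.50)²/16.50 + (26−27.50)²/27.50 = 0.4364
df = 1
p-value (upper-tail) = 0.50888
At α=0.05: p ≥ α → fail to reject H₀

reject H₀: no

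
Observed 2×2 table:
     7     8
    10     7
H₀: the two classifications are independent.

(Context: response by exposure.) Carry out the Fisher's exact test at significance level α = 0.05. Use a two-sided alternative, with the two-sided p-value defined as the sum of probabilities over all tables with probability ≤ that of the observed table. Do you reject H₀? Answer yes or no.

reject H₀: no

Margins: r₁=15, r₂=17, c₁=17, c₂=15, n=32
p_obs = C(15,7)·C(17,10)/C(32,17); sum pmf over tables with pmf ≤ p_obs
p-value (two-sided) = 0.72348
At α=0.05: p ≥ α → fail to reject H₀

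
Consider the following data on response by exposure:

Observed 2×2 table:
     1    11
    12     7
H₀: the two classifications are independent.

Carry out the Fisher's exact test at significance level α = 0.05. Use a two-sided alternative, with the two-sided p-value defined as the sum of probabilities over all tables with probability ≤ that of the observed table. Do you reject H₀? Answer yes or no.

reject H₀: yes

Margins: r₁=12, r₂=19, c₁=13, c₂=18, n=31
p_obs = C(12,1)·C(19,12)/C(31,13); sum pmf over tables with pmf ≤ p_obs
p-value (two-sided) = 0.00338
At α=0.05: p < α → reject H₀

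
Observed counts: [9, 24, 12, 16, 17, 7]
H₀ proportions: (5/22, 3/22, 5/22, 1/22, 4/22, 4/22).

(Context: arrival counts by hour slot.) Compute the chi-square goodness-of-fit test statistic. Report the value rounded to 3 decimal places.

test statistic = 64.471

n = 85; E_i = n·p_i = [19.32, 11.59, 19.32, 3.86, 15.45, 15.45]
χ² = (9−19.32)²/19.32 + (24−11.59)²/11.59 + (12−19.32)²/19.32 + (16−3.86)²/3.86 + (17−15.45)²/15.45 + (7−15.45)²/15.45 = 64.4706
df = 5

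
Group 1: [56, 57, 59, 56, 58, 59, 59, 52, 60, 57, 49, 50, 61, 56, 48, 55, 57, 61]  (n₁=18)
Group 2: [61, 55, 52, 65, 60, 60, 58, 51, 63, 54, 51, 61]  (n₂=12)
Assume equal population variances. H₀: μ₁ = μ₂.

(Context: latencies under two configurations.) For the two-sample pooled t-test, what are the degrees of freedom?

degrees of freedom = 28

df = n₁ + n₂ − 2 = 18 + 12 − 2 = 28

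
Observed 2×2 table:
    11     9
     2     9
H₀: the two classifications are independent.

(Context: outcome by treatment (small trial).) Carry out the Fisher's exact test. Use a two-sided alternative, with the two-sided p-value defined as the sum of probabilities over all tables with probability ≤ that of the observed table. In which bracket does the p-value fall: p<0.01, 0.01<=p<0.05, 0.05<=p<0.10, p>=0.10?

Margins: r₁=20, r₂=11, c₁=13, c₂=18, n=31
p_obs = C(20,11)·C(11,2)/C(31,13); sum pmf over tables with pmf ≤ p_obs
p-value (two-sided) = 0.06564
→ bracket: 0.05<=p<0.10

p-value bracket: 0.05<=p<0.10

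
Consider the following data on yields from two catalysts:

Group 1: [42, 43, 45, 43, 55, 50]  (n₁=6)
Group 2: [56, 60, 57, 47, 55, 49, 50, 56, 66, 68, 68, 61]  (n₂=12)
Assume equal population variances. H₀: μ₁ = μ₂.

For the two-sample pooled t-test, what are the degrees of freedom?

df = n₁ + n₂ − 2 = 6 + 12 − 2 = 16

degrees of freedom = 16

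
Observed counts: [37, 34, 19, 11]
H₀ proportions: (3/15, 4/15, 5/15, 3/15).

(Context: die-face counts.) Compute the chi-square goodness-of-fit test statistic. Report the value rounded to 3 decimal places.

test statistic = 26.406

n = 101; E_i = n·p_i = [20.20, 26.93, 33.67, 20.20]
χ² = (37−20.20)²/20.20 + (34−26.93)²/26.93 + (19−33.67)²/33.67 + (11−20.20)²/20.20 = 26.4059
df = 3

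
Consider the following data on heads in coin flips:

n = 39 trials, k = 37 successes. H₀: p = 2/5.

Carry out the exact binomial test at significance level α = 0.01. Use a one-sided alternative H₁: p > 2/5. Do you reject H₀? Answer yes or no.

reject H₀: yes

Exact binomial: n=39, k=37, p₀=2/5=0.4000
P(X≥37) from Σ C(n,i)·p₀^i·(1−p₀)^(n−i)
p-value (one-sided, H₁ greater) = 0.00000
At α=0.01: p < α → reject H₀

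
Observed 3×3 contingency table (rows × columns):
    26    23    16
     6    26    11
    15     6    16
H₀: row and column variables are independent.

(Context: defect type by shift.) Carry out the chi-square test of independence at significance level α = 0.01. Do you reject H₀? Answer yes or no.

Row totals [65, 43, 37], col totals [47, 55, 43], n=145
χ² = (26−21.07)²/21.07 + (23−24.66)²/24.66 + (16−19.28)²/19.28 + (6−13.94)²/13.94 + (26−16.31)²/16.31 + (11−12.75)²/12.75 + (15−11.99)²/11.99 + (6−14.03)²/14.03 + (16−10.97)²/10.97 = 19.9969
df = 4
p-value (upper-tail) = 0.00050
At α=0.01: p < α → reject H₀

reject H₀: yes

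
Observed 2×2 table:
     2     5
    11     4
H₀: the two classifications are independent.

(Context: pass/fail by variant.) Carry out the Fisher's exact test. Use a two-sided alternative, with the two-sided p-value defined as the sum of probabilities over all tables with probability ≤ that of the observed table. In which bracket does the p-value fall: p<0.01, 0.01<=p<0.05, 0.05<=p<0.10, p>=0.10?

p-value bracket: 0.05<=p<0.10

Margins: r₁=7, r₂=15, c₁=13, c₂=9, n=22
p_obs = C(7,2)·C(15,11)/C(22,13); sum pmf over tables with pmf ≤ p_obs
p-value (two-sided) = 0.07430
→ bracket: 0.05<=p<0.10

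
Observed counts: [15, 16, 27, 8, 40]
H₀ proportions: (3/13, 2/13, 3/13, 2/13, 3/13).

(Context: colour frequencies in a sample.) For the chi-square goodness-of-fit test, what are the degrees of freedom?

df = k − 1 = 5 − 1 = 4

degrees of freedom = 4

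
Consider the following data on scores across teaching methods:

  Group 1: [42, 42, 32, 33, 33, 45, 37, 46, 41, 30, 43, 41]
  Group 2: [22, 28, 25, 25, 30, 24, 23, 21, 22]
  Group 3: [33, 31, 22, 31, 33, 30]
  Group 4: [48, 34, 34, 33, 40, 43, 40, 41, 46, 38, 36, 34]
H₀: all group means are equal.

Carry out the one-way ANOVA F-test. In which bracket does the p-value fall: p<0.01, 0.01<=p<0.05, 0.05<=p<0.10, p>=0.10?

p-value bracket: p<0.01

Group means [38.75, 24.44, 30.00, 38.92], grand mean 34.154
SSB = Σnᵢ(x̄ᵢ−x̄)² = 1477.688; SSW = ΣΣ(x−x̄ᵢ)² = 759.389
MSB = 1477.688/3 = 492.5627; MSW = 759.389/35 = 21.6968
F = MSB/MSW = 22.7021
df = (3, 35)
p-value (upper-tail) = 0.00000
→ bracket: p<0.01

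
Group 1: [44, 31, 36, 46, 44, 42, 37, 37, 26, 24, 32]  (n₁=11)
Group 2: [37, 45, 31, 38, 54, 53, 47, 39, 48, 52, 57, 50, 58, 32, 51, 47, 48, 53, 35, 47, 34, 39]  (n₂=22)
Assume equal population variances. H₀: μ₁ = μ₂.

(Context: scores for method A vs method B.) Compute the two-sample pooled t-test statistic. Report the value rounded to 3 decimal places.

test statistic = -3.033

x̄₁=36.273, s₁=7.417, n₁=11
x̄₂=45.227, s₂=8.257, n₂=22
s_p² = [10·7.417² + 21·8.257²]/31 = 63.9370
SE = √(s_p²·(1/11+1/22)) = 2.9527
t = (36.273−45.227)/2.9527 = -3.0326
df = 31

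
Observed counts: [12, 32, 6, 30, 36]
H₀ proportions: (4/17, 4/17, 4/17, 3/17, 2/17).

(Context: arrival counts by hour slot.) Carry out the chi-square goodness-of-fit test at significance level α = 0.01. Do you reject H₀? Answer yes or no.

n = 116; E_i = n·p_i = [27.29, 27.29, 27.29, 20.47, 13.65]
χ² = (12−27.29)²/27.29 + (32−27.29)²/27.29 + (6−27.29)²/27.29 + (30−20.47)²/20.47 + (36−13.65)²/13.65 = 67.0431
df = 4
p-value (upper-tail) = 0.00000
At α=0.01: p < α → reject H₀

reject H₀: yes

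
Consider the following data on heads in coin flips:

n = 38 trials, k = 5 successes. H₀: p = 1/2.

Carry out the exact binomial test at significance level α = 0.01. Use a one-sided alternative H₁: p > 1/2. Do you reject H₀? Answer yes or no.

reject H₀: no

Exact binomial: n=38, k=5, p₀=1/2=0.5000
P(X≥5) from Σ C(n,i)·p₀^i·(1−p₀)^(n−i)
p-value (one-sided, H₁ greater) = 1.00000
At α=0.01: p ≥ α → fail to reject H₀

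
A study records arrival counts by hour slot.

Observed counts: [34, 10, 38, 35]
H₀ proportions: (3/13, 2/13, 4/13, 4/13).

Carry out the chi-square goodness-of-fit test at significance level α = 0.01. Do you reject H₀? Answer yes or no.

reject H₀: no

n = 117; E_i = n·p_i = [27.00, 18.00, 36.00, 36.00]
χ² = (34−27.00)²/27.00 + (10−18.00)²/18.00 + (38−36.00)²/36.00 + (35−36.00)²/36.00 = 5.5093
df = 3
p-value (upper-tail) = 0.13809
At α=0.01: p ≥ α → fail to reject H₀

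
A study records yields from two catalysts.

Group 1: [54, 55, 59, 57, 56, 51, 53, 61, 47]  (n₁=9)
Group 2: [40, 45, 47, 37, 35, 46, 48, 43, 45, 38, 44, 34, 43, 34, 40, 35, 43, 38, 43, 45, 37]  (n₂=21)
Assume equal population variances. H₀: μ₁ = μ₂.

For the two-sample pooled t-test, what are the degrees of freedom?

df = n₁ + n₂ − 2 = 9 + 21 − 2 = 28

degrees of freedom = 28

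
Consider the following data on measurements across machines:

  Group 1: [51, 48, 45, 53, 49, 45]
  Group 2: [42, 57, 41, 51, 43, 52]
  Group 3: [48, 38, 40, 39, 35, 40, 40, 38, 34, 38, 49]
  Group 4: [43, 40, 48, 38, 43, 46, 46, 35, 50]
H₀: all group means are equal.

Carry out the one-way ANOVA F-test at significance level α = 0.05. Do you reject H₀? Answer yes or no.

Group means [48.50, 47.67, 39.91, 43.22], grand mean 43.906
SSB = Σnᵢ(x̄ᵢ−x̄)² = 391.421; SSW = ΣΣ(x−x̄ᵢ)² = 675.298
MSB = 391.421/3 = 130.4736; MSW = 675.298/28 = 24.1178
F = MSB/MSW = 5.4098
df = (3, 28)
p-value (upper-tail) = 0.00460
At α=0.05: p < α → reject H₀

reject H₀: yes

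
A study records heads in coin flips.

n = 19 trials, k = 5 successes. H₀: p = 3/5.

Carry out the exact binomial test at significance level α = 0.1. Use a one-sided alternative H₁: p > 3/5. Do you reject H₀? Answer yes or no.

reject H₀: no

Exact binomial: n=19, k=5, p₀=3/5=0.6000
P(X≥5) from Σ C(n,i)·p₀^i·(1−p₀)^(n−i)
p-value (one-sided, H₁ greater) = 0.99936
At α=0.1: p ≥ α → fail to reject H₀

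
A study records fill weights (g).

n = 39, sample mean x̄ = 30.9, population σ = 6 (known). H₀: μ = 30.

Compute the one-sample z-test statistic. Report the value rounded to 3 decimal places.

test statistic = 0.937

SE = σ/√n = 6/√39 = 0.9608
z = (x̄−μ₀)/SE = (30.9−30)/0.9608 = 0.9367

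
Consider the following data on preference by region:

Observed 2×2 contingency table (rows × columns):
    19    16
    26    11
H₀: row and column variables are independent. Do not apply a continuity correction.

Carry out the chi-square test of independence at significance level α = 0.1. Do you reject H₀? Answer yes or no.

Row totals [35, 37], col totals [45, 27], n=72
χ² = (19−21.88)²/21.88 + (16−13.12)²/13.12 + (26−23.12)²/23.12 + (11−13.88)²/13.88 = 1.9608
df = 1
p-value (upper-tail) = 0.16143
At α=0.1: p ≥ α → fail to reject H₀

reject H₀: no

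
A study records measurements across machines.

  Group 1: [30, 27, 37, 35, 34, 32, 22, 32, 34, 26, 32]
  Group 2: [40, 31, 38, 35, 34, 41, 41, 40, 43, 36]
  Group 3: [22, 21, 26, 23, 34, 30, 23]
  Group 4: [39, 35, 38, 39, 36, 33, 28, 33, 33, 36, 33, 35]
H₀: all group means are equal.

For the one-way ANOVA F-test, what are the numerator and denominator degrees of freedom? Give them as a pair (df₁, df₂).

degrees of freedom = [3, 36]

k = 4 groups, N = 40 total
df = (k−1, N−k) = (4−1, 40−4) = (3, 36)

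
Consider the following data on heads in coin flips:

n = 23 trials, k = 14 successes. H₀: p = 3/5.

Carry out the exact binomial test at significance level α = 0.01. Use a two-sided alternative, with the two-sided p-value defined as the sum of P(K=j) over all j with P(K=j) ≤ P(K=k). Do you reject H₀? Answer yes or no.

reject H₀: no

Exact binomial: n=23, k=14, p₀=3/5=0.6000
P(X=j) = C(n,j)·p₀^j·(1−p₀)^(n−j); p = Σ P(X=j) over j with P(X=j) ≤ P(X=14)
p-value (two-sided) = 1.00000
At α=0.01: p ≥ α → fail to reject H₀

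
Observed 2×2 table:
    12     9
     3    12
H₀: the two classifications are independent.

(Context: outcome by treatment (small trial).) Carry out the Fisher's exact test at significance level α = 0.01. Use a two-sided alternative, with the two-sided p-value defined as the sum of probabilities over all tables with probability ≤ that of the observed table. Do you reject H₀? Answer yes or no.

reject H₀: no

Margins: r₁=21, r₂=15, c₁=15, c₂=21, n=36
p_obs = C(21,12)·C(15,3)/C(36,15); sum pmf over tables with pmf ≤ p_obs
p-value (two-sided) = 0.04073
At α=0.01: p ≥ α → fail to reject H₀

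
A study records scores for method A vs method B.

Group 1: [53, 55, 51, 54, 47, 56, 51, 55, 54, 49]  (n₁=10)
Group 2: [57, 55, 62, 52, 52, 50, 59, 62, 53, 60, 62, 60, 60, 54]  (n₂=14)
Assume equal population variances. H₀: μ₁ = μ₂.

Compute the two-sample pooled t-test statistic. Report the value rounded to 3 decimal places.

x̄₁=52.500, s₁=2.915, n₁=10
x̄₂=57.000, s₂=4.243, n₂=14
s_p² = [9·2.915² + 13·4.243²]/22 = 14.1136
SE = √(s_p²·(1/10+1/14)) = 1.5555
t = (52.500−57.000)/1.5555 = -2.8930
df = 22

test statistic = -2.893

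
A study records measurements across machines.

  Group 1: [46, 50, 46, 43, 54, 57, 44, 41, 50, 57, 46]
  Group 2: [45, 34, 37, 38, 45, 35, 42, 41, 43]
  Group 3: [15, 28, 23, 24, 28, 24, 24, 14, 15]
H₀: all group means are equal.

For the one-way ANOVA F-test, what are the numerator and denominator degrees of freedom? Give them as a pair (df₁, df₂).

degrees of freedom = [2, 26]

k = 3 groups, N = 29 total
df = (k−1, N−k) = (3−1, 29−3) = (2, 26)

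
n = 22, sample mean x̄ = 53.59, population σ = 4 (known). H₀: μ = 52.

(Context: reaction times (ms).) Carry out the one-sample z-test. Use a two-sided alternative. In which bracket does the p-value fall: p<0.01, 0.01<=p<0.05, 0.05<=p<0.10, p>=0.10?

SE = σ/√n = 4/√22 = 0.8528
z = (x̄−μ₀)/SE = (53.59−52)/0.8528 = 1.8644
p-value (two-sided) = 0.06226
→ bracket: 0.05<=p<0.10

p-value bracket: 0.05<=p<0.10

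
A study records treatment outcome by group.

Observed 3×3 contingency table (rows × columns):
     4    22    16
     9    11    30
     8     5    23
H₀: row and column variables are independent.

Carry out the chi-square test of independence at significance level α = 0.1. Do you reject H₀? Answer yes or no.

reject H₀: yes

Row totals [42, 50, 36], col totals [21, 38, 69], n=128
χ² = (4−6.89)²/6.89 + (22−12.47)²/12.47 + (16−22.64)²/22.64 + (9−8.20)²/8.20 + (11−14.84)²/14.84 + (30−26.95)²/26.95 + (8−5.91)²/5.91 + (5−10.69)²/10.69 + (23−19.41)²/19.41 = 16.2977
df = 4
p-value (upper-tail) = 0.00264
At α=0.1: p < α → reject H₀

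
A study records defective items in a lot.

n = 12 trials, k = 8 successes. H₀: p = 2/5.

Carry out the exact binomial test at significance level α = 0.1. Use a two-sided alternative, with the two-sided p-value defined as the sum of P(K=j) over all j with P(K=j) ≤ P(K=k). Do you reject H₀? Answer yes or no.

Exact binomial: n=12, k=8, p₀=2/5=0.4000
P(X=j) = C(n,j)·p₀^j·(1−p₀)^(n−j); p = Σ P(X=j) over j with P(X=j) ≤ P(X=8)
p-value (two-sided) = 0.07690
At α=0.1: p < α → reject H₀

reject H₀: yes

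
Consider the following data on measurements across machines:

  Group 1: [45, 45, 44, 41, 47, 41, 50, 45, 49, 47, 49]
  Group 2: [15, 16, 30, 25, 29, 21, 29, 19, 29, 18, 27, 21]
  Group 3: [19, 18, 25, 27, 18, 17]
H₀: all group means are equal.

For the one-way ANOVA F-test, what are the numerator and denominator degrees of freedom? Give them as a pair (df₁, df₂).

k = 3 groups, N = 29 total
df = (k−1, N−k) = (3−1, 29−3) = (2, 26)

degrees of freedom = [2, 26]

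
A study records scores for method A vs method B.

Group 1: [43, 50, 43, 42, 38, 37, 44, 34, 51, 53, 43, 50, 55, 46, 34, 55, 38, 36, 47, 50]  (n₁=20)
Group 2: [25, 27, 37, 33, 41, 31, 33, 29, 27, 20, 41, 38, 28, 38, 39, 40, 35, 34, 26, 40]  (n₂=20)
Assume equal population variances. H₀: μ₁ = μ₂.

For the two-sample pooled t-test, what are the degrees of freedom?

df = n₁ + n₂ − 2 = 20 + 20 − 2 = 38

degrees of freedom = 38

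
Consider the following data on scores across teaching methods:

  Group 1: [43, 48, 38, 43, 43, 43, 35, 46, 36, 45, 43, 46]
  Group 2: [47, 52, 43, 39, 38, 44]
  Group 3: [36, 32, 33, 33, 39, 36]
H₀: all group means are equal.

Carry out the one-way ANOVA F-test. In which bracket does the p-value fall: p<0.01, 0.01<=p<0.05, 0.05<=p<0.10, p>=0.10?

p-value bracket: p<0.01

Group means [42.42, 43.83, 34.83], grand mean 40.875
SSB = Σnᵢ(x̄ᵢ−x̄)² = 300.042; SSW = ΣΣ(x−x̄ᵢ)² = 350.583
MSB = 300.042/2 = 150.0208; MSW = 350.583/21 = 16.6944
F = MSB/MSW = 8.9863
df = (2, 21)
p-value (upper-tail) = 0.00151
→ bracket: p<0.01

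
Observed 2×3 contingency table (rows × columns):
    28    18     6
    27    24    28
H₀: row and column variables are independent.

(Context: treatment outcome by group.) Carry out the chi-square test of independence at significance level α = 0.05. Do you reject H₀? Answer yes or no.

Row totals [52, 79], col totals [55, 42, 34], n=131
χ² = (28−21.83)²/21.83 + (18−16.67)²/16.67 + (6−13.50)²/13.50 + (27−33.17)²/33.17 + (24−25.33)²/25.33 + (28−20.50)²/20.50 = 9.9692
df = 2
p-value (upper-tail) = 0.00684
At α=0.05: p < α → reject H₀

reject H₀: yes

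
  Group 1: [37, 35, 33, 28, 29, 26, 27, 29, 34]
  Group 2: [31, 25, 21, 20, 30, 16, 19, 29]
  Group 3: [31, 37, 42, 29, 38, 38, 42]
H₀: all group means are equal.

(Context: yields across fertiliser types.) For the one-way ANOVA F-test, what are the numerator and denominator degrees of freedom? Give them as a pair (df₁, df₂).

degrees of freedom = [2, 21]

k = 3 groups, N = 24 total
df = (k−1, N−k) = (3−1, 24−3) = (2, 21)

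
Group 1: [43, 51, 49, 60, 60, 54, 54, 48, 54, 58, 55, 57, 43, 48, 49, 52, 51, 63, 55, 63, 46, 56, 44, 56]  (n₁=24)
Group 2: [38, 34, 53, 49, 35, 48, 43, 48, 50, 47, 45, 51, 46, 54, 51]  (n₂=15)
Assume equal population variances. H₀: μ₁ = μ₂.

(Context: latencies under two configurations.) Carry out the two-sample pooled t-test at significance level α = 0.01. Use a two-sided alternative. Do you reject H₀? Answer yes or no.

reject H₀: yes

x̄₁=52.875, s₁=5.856, n₁=24
x̄₂=46.133, s₂=6.186, n₂=15
s_p² = [23·5.856² + 14·6.186²]/37 = 35.7935
SE = √(s_p²·(1/24+1/15)) = 1.9692
t = (52.875−46.133)/1.9692 = 3.4236
df = 37
p-value (two-sided) = 0.00152
At α=0.01: p < α → reject H₀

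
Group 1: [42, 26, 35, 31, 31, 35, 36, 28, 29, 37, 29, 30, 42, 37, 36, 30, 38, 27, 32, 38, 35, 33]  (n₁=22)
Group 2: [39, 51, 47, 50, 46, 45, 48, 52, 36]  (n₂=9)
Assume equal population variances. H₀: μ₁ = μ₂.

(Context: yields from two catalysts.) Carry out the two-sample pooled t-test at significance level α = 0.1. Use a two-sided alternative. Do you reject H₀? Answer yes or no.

reject H₀: yes

x̄₁=33.500, s₁=4.564, n₁=22
x̄₂=46.000, s₂=5.385, n₂=9
s_p² = [21·4.564² + 8·5.385²]/29 = 23.0862
SE = √(s_p²·(1/22+1/9)) = 1.9012
t = (33.500−46.000)/1.9012 = -6.5748
df = 29
p-value (two-sided) = 0.00000
At α=0.1: p < α → reject H₀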